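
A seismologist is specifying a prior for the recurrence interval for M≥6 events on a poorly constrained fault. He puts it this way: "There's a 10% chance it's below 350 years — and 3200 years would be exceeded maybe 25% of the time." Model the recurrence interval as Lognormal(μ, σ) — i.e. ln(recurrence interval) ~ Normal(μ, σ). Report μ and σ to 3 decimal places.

If T ~ Lognormal(μ,σ) then ln T ~ Normal(μ,σ), so the p-quantile of ln T is μ + z_p·σ.
ln(350) = 5.858 and ln(3200) = 8.071; z_{0.1} = -1.282, z_{0.75} = 0.6745.
σ = (8.071 − 5.858)/(0.6745 − (-1.282)) = 1.131.
μ = 5.858 − (-1.282)·1.131 = 7.308.

μ ≈ 7.308, σ ≈ 1.131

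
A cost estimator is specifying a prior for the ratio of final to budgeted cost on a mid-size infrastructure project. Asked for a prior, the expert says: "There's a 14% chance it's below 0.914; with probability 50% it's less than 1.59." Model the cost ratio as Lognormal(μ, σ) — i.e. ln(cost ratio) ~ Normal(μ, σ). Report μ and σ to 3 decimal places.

If T ~ Lognormal(μ,σ) then ln T ~ Normal(μ,σ), so the p-quantile of ln T is μ + z_p·σ.
ln(0.914) = -0.08992 and ln(1.59) = 0.4637; z_{0.14} = -1.08, z_{0.5} = 0.
σ = (0.4637 − -0.08992)/(0 − (-1.08)) = 0.512.
μ = -0.08992 − (-1.08)·0.512 = 0.464.

μ ≈ 0.464, σ ≈ 0.512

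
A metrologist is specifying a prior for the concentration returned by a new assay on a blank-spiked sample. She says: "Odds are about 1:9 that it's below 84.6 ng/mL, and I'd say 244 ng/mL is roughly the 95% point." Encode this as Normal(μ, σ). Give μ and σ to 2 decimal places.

The p-quantile of Normal(μ,σ) is μ + z_p·σ, with z_{0.1} = -1.282 and z_{0.95} = 1.645.
Eliminate σ: μ = (z₂·x₁ − z₁·x₂)/(z₂ − z₁) = (1.645·84.6 − (-1.282)·244)/2.926 = 154.41.
Then σ = (x₂ − x₁)/(z₂ − z₁) = (244 − 84.6)/2.926 = 54.47.

μ = 154.41, σ = 54.47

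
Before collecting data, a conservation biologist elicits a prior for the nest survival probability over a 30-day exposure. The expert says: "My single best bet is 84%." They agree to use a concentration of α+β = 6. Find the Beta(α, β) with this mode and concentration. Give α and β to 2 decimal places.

For α,β > 1 the Beta mode is (α−1)/(α+β−2). With α+β = 6, the mode is (α−1)/4.
Set (α−1)/4 = 0.84 → α = 1 + 0.84·4 = 4.36.
β = 6 − α = 1.64.

α = 4.36, β = 1.64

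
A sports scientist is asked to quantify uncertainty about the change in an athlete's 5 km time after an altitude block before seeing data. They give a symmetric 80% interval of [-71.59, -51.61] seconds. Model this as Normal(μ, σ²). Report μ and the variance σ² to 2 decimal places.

A symmetric 80% interval runs μ ± z·σ with z = 1.282.
Half-width = 9.99, so σ = 9.99/1.282 = 7.795 and σ² = 60.77.
μ is the interval midpoint, -61.60.

μ = -61.60, σ² = 60.77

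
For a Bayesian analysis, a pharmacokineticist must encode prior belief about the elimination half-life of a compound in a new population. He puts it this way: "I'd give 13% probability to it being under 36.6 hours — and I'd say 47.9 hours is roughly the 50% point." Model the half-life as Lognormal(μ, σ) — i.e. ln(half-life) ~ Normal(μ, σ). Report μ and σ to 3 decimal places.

μ ≈ 3.869, σ ≈ 0.239

If T ~ Lognormal(μ,σ) then ln T ~ Normal(μ,σ), so the p-quantile of ln T is μ + z_p·σ.
ln(36.6) = 3.6 and ln(47.9) = 3.869; z_{0.13} = -1.126, z_{0.5} = 0.
σ = (3.869 − 3.6)/(0 − (-1.126)) = 0.239.
μ = 3.6 − (-1.126)·0.239 = 3.869.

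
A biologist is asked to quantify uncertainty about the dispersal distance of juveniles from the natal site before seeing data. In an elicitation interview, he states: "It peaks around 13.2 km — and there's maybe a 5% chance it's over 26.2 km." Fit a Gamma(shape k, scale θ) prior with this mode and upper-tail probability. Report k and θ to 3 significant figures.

Gamma(k,θ) with k>1 has mode (k−1)θ, so θ = 13.2/(k−1).
Need P(X < 26.2) = 0.95 with θ tied to k this way. Start at k = 2, θ = 13.2: P(X<26.2) ≈ 0.590.
Too low — raise k to concentrate. Iterating converges to k ≈ 6.9.
Then θ = 13.2/(6.9−1) ≈ 2.24.

k ≈ 6.9, θ ≈ 2.24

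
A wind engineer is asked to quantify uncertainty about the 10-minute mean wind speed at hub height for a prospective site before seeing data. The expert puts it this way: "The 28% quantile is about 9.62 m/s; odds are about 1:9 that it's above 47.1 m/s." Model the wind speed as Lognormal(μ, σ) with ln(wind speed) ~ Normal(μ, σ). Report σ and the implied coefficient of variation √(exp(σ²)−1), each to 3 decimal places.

If T ~ Lognormal(μ,σ) then ln T ~ Normal(μ,σ), so the p-quantile of ln T is μ + z_p·σ.
ln(9.62) = 2.264 and ln(47.1) = 3.852; z_{0.28} = -0.5828, z_{0.9} = 1.282.
σ = (3.852 − 2.264)/(1.282 − (-0.5828)) = 0.852.
μ = 2.264 − (-0.5828)·0.852 = 2.760.
CV = √(exp(σ²)−1) = √(exp(0.7259)−1) = 1.033.

σ ≈ 0.852, CV ≈ 1.033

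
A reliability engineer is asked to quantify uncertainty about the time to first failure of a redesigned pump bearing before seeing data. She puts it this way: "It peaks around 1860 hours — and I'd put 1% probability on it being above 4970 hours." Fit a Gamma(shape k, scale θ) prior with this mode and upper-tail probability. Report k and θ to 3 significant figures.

k ≈ 5.79, θ ≈ 388

Gamma(k,θ) with k>1 has mode (k−1)θ, so θ = 1860/(k−1).
Need P(X < 4970) = 0.99 with θ tied to k this way. Start at k = 2, θ = 1860: P(X<4970) ≈ 0.746.
Too low — raise k to concentrate. Iterating converges to k ≈ 5.79.
Then θ = 1860/(5.79−1) ≈ 388.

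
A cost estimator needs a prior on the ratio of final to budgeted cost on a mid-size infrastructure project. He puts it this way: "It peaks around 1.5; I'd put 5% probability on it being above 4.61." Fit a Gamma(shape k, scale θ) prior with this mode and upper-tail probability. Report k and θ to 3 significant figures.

Gamma(k,θ) with k>1 has mode (k−1)θ, so θ = 1.5/(k−1).
Need P(X < 4.61) = 0.95 with θ tied to k this way. Start at k = 2, θ = 1.5: P(X<4.61) ≈ 0.812.
Too low — raise k to concentrate. Iterating converges to k ≈ 3.09.
Then θ = 1.5/(3.09−1) ≈ 0.716.

k ≈ 3.09, θ ≈ 0.716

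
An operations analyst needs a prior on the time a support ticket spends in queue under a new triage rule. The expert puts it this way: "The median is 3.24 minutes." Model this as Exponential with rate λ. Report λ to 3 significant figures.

λ ≈ 0.214

Exponential median = ln 2 / λ, so λ = ln 2 / 3.24 = 0.214.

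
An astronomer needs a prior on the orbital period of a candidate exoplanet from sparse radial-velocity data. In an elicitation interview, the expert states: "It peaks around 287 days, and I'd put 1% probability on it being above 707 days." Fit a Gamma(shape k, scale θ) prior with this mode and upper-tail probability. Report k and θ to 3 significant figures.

Gamma(k,θ) with k>1 has mode (k−1)θ, so θ = 287/(k−1).
Need P(X < 707) = 0.99 with θ tied to k this way. Start at k = 2, θ = 287: P(X<707) ≈ 0.705.
Too low — raise k to concentrate. Iterating converges to k ≈ 6.79.
Then θ = 287/(6.79−1) ≈ 49.5.

k ≈ 6.79, θ ≈ 49.5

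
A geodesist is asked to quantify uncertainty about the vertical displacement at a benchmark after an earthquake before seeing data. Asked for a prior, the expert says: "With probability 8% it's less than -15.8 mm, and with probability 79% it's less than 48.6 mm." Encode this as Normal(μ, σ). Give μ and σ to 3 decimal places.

The p-quantile of Normal(μ,σ) is μ + z_p·σ, with z_{0.08} = -1.405 and z_{0.79} = 0.8064.
Eliminate σ: μ = (z₂·x₁ − z₁·x₂)/(z₂ − z₁) = (0.8064·-15.8 − (-1.405)·48.6)/2.211 = 25.117.
Then σ = (x₂ − x₁)/(z₂ − z₁) = (48.6 − -15.8)/2.211 = 29.121.

μ = 25.117, σ = 29.121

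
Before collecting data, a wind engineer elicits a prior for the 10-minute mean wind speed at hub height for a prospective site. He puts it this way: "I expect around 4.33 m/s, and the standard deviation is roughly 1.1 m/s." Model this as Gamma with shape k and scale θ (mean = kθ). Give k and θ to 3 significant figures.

k ≈ 15.5, θ ≈ 0.279

For Gamma(k, scale θ): mean = kθ, variance = kθ², so CV = 1/√k.
CV = SD/mean = 1.1/4.33 = 0.254, hence k = 1/CV² = 15.5.
Then θ = mean/k = 4.33/15.5 = 0.279.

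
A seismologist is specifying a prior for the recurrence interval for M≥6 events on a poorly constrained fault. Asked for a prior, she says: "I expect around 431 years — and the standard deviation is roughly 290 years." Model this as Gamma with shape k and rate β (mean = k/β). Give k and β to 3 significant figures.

k ≈ 2.21, β ≈ 0.00512

For Gamma(k, rate β): mean = k/β, variance = k/β², so CV = 1/√k.
CV = SD/mean = 290/431 = 0.6729, hence k = 1/CV² = 2.21.
Then β = k/mean = 2.21/431 = 0.00512.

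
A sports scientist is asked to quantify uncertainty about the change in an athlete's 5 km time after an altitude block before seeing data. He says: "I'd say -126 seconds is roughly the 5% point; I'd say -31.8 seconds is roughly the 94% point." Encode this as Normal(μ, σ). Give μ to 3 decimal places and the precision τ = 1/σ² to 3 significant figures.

μ = -77.574, τ = 0.00115

The p-quantile of Normal(μ,σ) is μ + z_p·σ, with z_{0.05} = -1.645 and z_{0.94} = 1.555.
Eliminate σ: μ = (z₂·x₁ − z₁·x₂)/(z₂ − z₁) = (1.555·-126 − (-1.645)·-31.8)/3.2 = -77.574.
Then σ = (x₂ − x₁)/(z₂ − z₁) = (-31.8 − -126)/3.2 = 29.441.
Precision τ = 1/σ² = 1/29.44² = 0.00115.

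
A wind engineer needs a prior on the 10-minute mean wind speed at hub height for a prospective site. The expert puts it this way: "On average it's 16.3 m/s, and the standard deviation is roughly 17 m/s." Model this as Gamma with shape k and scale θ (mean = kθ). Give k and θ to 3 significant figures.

For Gamma(k, scale θ): mean = kθ, variance = kθ², so CV = 1/√k.
CV = SD/mean = 17/16.3 = 1.043, hence k = 1/CV² = 0.919.
Then θ = mean/k = 16.3/0.919 = 17.7.

k ≈ 0.919, θ ≈ 17.7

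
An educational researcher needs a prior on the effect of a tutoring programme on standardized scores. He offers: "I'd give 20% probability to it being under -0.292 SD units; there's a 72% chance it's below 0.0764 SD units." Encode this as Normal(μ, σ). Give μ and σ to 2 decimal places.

μ = -0.07, σ = 0.26

For Normal(μ,σ), the p-quantile is μ + z_p·σ. Here z_{0.2} = -0.8416, z_{0.72} = 0.5828.
So -0.292 = μ − 0.8416σ and 0.0764 = μ + 0.5828σ.
Subtracting: σ = (0.0764 − -0.292)/(0.5828 − (-0.8416)) = 0.26.
Then μ = -0.292 − (-0.8416)·0.26 = -0.07.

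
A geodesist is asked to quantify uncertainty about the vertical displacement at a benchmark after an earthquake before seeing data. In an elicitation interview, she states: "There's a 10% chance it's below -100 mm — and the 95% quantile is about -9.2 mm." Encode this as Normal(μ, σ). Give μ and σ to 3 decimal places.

μ = -60.236, σ = 31.028

The p-quantile of Normal(μ,σ) is μ + z_p·σ, with z_{0.1} = -1.282 and z_{0.95} = 1.645.
Eliminate σ: μ = (z₂·x₁ − z₁·x₂)/(z₂ − z₁) = (1.645·-100 − (-1.282)·-9.2)/2.926 = -60.236.
Then σ = (x₂ − x₁)/(z₂ − z₁) = (-9.2 − -100)/2.926 = 31.028.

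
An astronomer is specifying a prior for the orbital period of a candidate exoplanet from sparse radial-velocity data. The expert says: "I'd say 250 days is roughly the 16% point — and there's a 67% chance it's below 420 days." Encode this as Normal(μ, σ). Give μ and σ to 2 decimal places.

μ = 367.86, σ = 118.52

The p-quantile of Normal(μ,σ) is μ + z_p·σ, with z_{0.16} = -0.9945 and z_{0.67} = 0.4399.
Eliminate σ: μ = (z₂·x₁ − z₁·x₂)/(z₂ − z₁) = (0.4399·250 − (-0.9945)·420)/1.434 = 367.86.
Then σ = (x₂ − x₁)/(z₂ − z₁) = (420 − 250)/1.434 = 118.52.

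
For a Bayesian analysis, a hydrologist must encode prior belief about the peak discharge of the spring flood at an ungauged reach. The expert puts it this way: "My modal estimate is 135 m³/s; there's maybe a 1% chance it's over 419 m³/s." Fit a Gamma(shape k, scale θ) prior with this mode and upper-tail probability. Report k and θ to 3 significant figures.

k ≈ 4.48, θ ≈ 38.8

Gamma(k,θ) with k>1 has mode (k−1)θ, so θ = 135/(k−1).
Need P(X < 419) = 0.99 with θ tied to k this way. Start at k = 2, θ = 135: P(X<419) ≈ 0.816.
Too low — raise k to concentrate. Iterating converges to k ≈ 4.48.
Then θ = 135/(4.48−1) ≈ 38.8.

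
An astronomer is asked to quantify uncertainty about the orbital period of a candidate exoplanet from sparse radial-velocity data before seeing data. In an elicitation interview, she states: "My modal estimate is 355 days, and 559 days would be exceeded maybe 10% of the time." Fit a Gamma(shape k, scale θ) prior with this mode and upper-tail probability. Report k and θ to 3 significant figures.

Gamma(k,θ) with k>1 has mode (k−1)θ, so θ = 355/(k−1).
Need P(X < 559) = 0.9 with θ tied to k this way. Start at k = 2, θ = 355: P(X<559) ≈ 0.467.
Too low — raise k to concentrate. Iterating converges to k ≈ 10.1.
Then θ = 355/(10.1−1) ≈ 39.

k ≈ 10.1, θ ≈ 39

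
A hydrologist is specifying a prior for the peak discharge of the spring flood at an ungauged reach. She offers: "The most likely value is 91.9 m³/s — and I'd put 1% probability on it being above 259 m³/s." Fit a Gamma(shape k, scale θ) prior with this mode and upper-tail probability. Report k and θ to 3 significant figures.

Gamma(k,θ) with k>1 has mode (k−1)θ, so θ = 91.9/(k−1).
Need P(X < 259) = 0.99 with θ tied to k this way. Start at k = 2, θ = 91.9: P(X<259) ≈ 0.772.
Too low — raise k to concentrate. Iterating converges to k ≈ 5.26.
Then θ = 91.9/(5.26−1) ≈ 21.6.

k ≈ 5.26, θ ≈ 21.6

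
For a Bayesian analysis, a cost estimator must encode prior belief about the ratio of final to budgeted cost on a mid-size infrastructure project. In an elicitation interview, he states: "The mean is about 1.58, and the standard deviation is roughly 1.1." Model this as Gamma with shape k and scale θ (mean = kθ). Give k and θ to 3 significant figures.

k ≈ 2.06, θ ≈ 0.766

For Gamma(k, scale θ): mean = kθ, variance = kθ², so CV = 1/√k.
CV = SD/mean = 1.1/1.58 = 0.6962, hence k = 1/CV² = 2.06.
Then θ = mean/k = 1.58/2.06 = 0.766.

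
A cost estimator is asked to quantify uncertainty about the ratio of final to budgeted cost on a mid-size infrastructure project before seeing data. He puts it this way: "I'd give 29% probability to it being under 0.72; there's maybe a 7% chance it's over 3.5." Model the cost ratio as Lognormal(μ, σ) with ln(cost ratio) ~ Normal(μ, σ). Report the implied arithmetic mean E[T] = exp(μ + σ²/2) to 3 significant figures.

E[T] ≈ 1.5

If T ~ Lognormal(μ,σ) then ln T ~ Normal(μ,σ), so the p-quantile of ln T is μ + z_p·σ.
ln(0.72) = -0.3285 and ln(3.5) = 1.253; z_{0.29} = -0.5534, z_{0.93} = 1.476.
σ = (1.253 − -0.3285)/(1.476 − (-0.5534)) = 0.779.
μ = -0.3285 − (-0.5534)·0.779 = 0.103.
E[T] = exp(μ + σ²/2) = exp(0.103 + 0.3036) = 1.5.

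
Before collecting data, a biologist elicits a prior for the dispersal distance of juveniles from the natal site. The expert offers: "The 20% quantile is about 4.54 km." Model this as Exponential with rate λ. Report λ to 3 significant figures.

λ ≈ 0.0492

P(T < 4.54) = 1 − e^(−λ·4.54) = 0.2, so λ = −ln(1−0.2)/4.54 = −ln(0.8)/4.54 = 0.0492.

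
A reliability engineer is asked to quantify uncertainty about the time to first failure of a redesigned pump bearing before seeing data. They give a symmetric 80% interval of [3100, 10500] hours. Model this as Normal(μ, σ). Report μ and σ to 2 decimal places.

μ = 6800.00, σ = 2887.13

A symmetric 80% interval runs μ ± z·σ with z = 1.282.
Half-width = 3700, so σ = 3700/1.282 = 2887.13.
μ is the interval midpoint, 6800.00.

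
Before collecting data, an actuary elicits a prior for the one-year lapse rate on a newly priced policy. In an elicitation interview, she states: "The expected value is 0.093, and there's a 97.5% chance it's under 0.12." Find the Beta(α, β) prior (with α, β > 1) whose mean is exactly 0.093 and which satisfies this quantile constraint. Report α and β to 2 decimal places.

With mean 0.093 fixed, write α = 0.093s, β = 0.907s where s = α+β.
Need P(θ < 0.12) = 0.975 under Beta(0.093s, 0.907s). Normal approximation: (q−m)/√(m(1−m)/s) ≈ z_{0.975} = 1.96, so s ≈ 0.093·0.907·(1.96)²/(0.12−0.093)² = 444.5.
At s = 444.5: P(θ<0.12) ≈ 0.968. Adjusting to match 0.975 gives s ≈ 497.41.
So α = 0.093·497.41 ≈ 46.26, β = 0.907·497.41 ≈ 451.15.

α ≈ 46.26, β ≈ 451.15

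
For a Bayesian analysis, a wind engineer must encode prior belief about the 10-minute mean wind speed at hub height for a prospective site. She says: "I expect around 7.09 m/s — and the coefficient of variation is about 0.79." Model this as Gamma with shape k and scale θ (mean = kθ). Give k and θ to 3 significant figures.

k ≈ 1.6, θ ≈ 4.42

For Gamma(k, scale θ): mean = kθ, variance = kθ², so CV = 1/√k.
CV = 0.79, hence k = 1/CV² = 1.6.
Then θ = mean/k = 7.09/1.6 = 4.42.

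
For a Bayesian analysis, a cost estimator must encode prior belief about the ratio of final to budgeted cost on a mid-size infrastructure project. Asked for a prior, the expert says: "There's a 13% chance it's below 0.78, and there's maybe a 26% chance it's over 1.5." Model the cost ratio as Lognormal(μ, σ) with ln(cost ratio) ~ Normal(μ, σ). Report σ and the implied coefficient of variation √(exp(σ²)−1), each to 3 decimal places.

σ ≈ 0.370, CV ≈ 0.382

If T ~ Lognormal(μ,σ) then ln T ~ Normal(μ,σ), so the p-quantile of ln T is μ + z_p·σ.
ln(0.78) = -0.2485 and ln(1.5) = 0.4055; z_{0.13} = -1.126, z_{0.74} = 0.6433.
σ = (0.4055 − -0.2485)/(0.6433 − (-1.126)) = 0.370.
μ = -0.2485 − (-1.126)·0.370 = 0.168.
CV = √(exp(σ²)−1) = √(exp(0.1365)−1) = 0.382.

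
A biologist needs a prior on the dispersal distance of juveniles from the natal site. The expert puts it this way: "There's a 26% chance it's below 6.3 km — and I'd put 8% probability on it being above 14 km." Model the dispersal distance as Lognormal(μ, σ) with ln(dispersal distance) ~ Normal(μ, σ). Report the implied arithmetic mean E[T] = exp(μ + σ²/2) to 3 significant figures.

If T ~ Lognormal(μ,σ) then ln T ~ Normal(μ,σ), so the p-quantile of ln T is μ + z_p·σ.
ln(6.3) = 1.841 and ln(14) = 2.639; z_{0.26} = -0.6433, z_{0.92} = 1.405.
σ = (2.639 − 1.841)/(1.405 − (-0.6433)) = 0.390.
μ = 1.841 − (-0.6433)·0.390 = 2.091.
E[T] = exp(μ + σ²/2) = exp(2.091 + 0.0760) = 8.73 km.

E[T] ≈ 8.73 km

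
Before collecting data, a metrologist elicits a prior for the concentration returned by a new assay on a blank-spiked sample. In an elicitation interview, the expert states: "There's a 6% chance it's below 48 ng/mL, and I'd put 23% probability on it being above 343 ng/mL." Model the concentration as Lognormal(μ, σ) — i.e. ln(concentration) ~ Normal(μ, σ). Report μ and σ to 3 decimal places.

If T ~ Lognormal(μ,σ) then ln T ~ Normal(μ,σ), so the p-quantile of ln T is μ + z_p·σ.
ln(48) = 3.871 and ln(343) = 5.838; z_{0.06} = -1.555, z_{0.77} = 0.7388.
σ = (5.838 − 3.871)/(0.7388 − (-1.555)) = 0.857.
μ = 3.871 − (-1.555)·0.857 = 5.204.

μ ≈ 5.204, σ ≈ 0.857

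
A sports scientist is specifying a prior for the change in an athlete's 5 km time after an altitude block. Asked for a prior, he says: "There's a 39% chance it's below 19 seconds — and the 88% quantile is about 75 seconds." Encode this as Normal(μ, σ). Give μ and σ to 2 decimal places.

μ = 29.76, σ = 38.51

The p-quantile of Normal(μ,σ) is μ + z_p·σ, with z_{0.39} = -0.2793 and z_{0.88} = 1.175.
Eliminate σ: μ = (z₂·x₁ − z₁·x₂)/(z₂ − z₁) = (1.175·19 − (-0.2793)·75)/1.454 = 29.76.
Then σ = (x₂ − x₁)/(z₂ − z₁) = (75 − 19)/1.454 = 38.51.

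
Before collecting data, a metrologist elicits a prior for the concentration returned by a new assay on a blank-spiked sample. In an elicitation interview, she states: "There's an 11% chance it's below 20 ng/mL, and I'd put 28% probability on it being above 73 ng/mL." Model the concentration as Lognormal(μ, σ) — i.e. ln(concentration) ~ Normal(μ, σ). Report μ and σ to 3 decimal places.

μ ≈ 3.873, σ ≈ 0.716

If T ~ Lognormal(μ,σ) then ln T ~ Normal(μ,σ), so the p-quantile of ln T is μ + z_p·σ.
ln(20) = 2.996 and ln(73) = 4.29; z_{0.11} = -1.227, z_{0.72} = 0.5828.
σ = (4.29 − 2.996)/(0.5828 − (-1.227)) = 0.716.
μ = 2.996 − (-1.227)·0.716 = 3.873.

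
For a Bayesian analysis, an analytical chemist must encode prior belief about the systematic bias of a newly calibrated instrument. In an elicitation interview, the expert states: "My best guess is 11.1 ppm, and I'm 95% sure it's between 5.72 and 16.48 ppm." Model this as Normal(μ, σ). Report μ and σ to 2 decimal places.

μ = 11.10, σ = 2.74

A symmetric 95% interval runs μ ± z·σ with z = 1.96.
Half-width = 5.38, so σ = 5.38/1.96 = 2.74.
μ is the stated best guess, 11.10.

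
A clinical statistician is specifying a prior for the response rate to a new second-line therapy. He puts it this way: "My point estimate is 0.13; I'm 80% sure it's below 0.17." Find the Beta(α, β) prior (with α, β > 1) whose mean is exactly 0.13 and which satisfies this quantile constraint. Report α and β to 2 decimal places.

α ≈ 5.82, β ≈ 38.98

With mean 0.13 fixed, write α = 0.13s, β = 0.87s where s = α+β.
Need P(θ < 0.17) = 0.8 under Beta(0.13s, 0.87s). Normal approximation: (q−m)/√(m(1−m)/s) ≈ z_{0.8} = 0.842, so s ≈ 0.13·0.87·(0.842)²/(0.17−0.13)² = 50.1.
At s = 50.1: P(θ<0.17) ≈ 0.810. Adjusting to match 0.8 gives s ≈ 44.80.
So α = 0.13·44.80 ≈ 5.82, β = 0.87·44.80 ≈ 38.98.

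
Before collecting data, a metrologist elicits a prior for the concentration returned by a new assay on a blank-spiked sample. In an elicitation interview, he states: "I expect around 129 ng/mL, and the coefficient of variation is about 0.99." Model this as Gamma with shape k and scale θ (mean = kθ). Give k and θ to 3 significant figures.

k ≈ 1.02, θ ≈ 126

For Gamma(k, scale θ): mean = kθ, variance = kθ², so CV = 1/√k.
CV = 0.99, hence k = 1/CV² = 1.02.
Then θ = mean/k = 129/1.02 = 126.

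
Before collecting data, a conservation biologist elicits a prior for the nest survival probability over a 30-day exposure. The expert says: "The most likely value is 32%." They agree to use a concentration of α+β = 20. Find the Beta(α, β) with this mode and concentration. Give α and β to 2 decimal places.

For α,β > 1 the Beta mode is (α−1)/(α+β−2). With α+β = 20, the mode is (α−1)/18.
Set (α−1)/18 = 0.32 → α = 1 + 0.32·18 = 6.76.
β = 20 − α = 13.24.

α = 6.76, β = 13.24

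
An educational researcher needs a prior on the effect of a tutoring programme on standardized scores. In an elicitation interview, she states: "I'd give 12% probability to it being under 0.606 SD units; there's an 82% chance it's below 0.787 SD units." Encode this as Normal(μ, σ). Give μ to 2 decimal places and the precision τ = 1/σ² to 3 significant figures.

μ = 0.71, τ = 133

The p-quantile of Normal(μ,σ) is μ + z_p·σ, with z_{0.12} = -1.175 and z_{0.82} = 0.9154.
Eliminate σ: μ = (z₂·x₁ − z₁·x₂)/(z₂ − z₁) = (0.9154·0.606 − (-1.175)·0.787)/2.09 = 0.71.
Then σ = (x₂ − x₁)/(z₂ − z₁) = (0.787 − 0.606)/2.09 = 0.09.
Precision τ = 1/σ² = 1/0.08659² = 133.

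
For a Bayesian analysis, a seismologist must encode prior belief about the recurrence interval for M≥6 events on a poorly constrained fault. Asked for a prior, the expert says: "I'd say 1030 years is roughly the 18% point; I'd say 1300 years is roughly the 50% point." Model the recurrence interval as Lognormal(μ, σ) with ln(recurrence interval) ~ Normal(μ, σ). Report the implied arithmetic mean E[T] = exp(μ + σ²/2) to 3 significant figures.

If T ~ Lognormal(μ,σ) then ln T ~ Normal(μ,σ), so the p-quantile of ln T is μ + z_p·σ.
ln(1030) = 6.937 and ln(1300) = 7.17; z_{0.18} = -0.9154, z_{0.5} = 0.
σ = (7.17 − 6.937)/(0 − (-0.9154)) = 0.254.
μ = 6.937 − (-0.9154)·0.254 = 7.170.
E[T] = exp(μ + σ²/2) = exp(7.170 + 0.0323) = 1340 years.

E[T] ≈ 1340 years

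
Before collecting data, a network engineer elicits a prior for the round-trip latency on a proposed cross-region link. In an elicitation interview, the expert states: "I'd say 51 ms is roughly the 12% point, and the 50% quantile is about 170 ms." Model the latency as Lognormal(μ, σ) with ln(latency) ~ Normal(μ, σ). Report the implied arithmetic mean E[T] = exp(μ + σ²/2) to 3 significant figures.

If T ~ Lognormal(μ,σ) then ln T ~ Normal(μ,σ), so the p-quantile of ln T is μ + z_p·σ.
ln(51) = 3.932 and ln(170) = 5.136; z_{0.12} = -1.175, z_{0.5} = 0.
σ = (5.136 − 3.932)/(0 − (-1.175)) = 1.025.
μ = 3.932 − (-1.175)·1.025 = 5.136.
E[T] = exp(μ + σ²/2) = exp(5.136 + 0.5250) = 287 ms.

E[T] ≈ 287 ms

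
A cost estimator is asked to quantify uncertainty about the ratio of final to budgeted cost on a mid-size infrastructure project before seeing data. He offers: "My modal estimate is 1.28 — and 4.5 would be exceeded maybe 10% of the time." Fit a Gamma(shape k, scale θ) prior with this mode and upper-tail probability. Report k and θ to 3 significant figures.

k ≈ 2.18, θ ≈ 1.08

Gamma(k,θ) with k>1 has mode (k−1)θ, so θ = 1.28/(k−1).
Need P(X < 4.5) = 0.9 with θ tied to k this way. Start at k = 2, θ = 1.28: P(X<4.5) ≈ 0.866.
Too low — raise k to concentrate. Iterating converges to k ≈ 2.18.
Then θ = 1.28/(2.18−1) ≈ 1.08.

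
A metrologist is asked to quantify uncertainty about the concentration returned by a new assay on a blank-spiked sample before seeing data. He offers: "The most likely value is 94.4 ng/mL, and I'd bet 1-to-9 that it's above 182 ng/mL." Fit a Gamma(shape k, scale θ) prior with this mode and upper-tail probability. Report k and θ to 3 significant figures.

k ≈ 5.44, θ ≈ 21.3

Gamma(k,θ) with k>1 has mode (k−1)θ, so θ = 94.4/(k−1).
Need P(X < 182) = 0.9 with θ tied to k this way. Start at k = 2, θ = 94.4: P(X<182) ≈ 0.574.
Too low — raise k to concentrate. Iterating converges to k ≈ 5.44.
Then θ = 94.4/(5.44−1) ≈ 21.3.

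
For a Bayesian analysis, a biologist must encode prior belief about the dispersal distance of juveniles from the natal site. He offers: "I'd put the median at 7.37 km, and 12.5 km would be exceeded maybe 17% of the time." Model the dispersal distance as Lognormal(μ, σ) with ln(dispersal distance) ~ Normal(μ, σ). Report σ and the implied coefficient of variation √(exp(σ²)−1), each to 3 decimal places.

σ ≈ 0.554, CV ≈ 0.599

If T ~ Lognormal(μ,σ) then ln T ~ Normal(μ,σ), so the p-quantile of ln T is μ + z_p·σ.
ln(7.37) = 1.997 and ln(12.5) = 2.526; z_{0.5} = 0, z_{0.83} = 0.9542.
σ = (2.526 − 1.997)/(0.9542 − (0)) = 0.554.
μ = 1.997 − (0)·0.554 = 1.997.
CV = √(exp(σ²)−1) = √(exp(0.3066)−1) = 0.599.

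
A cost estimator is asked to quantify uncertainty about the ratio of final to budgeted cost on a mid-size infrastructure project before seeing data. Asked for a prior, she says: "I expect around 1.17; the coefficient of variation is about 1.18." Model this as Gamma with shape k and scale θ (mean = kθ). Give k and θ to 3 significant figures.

For Gamma(k, scale θ): mean = kθ, variance = kθ², so CV = 1/√k.
CV = 1.18, hence k = 1/CV² = 0.718.
Then θ = mean/k = 1.17/0.718 = 1.63.

k ≈ 0.718, θ ≈ 1.63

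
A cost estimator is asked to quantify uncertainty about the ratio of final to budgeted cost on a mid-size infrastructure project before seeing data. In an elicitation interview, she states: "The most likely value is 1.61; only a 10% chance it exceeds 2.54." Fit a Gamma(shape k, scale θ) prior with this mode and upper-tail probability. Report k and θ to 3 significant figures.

Gamma(k,θ) with k>1 has mode (k−1)θ, so θ = 1.61/(k−1).
Need P(X < 2.54) = 0.9 with θ tied to k this way. Start at k = 2, θ = 1.61: P(X<2.54) ≈ 0.468.
Too low — raise k to concentrate. Iterating converges to k ≈ 10.
Then θ = 1.61/(10−1) ≈ 0.179.

k ≈ 10, θ ≈ 0.179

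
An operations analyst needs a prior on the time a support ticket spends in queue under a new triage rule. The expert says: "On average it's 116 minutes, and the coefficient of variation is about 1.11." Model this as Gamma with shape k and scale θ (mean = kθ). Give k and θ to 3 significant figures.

k ≈ 0.812, θ ≈ 143

For Gamma(k, scale θ): mean = kθ, variance = kθ², so CV = 1/√k.
CV = 1.11, hence k = 1/CV² = 0.812.
Then θ = mean/k = 116/0.812 = 143.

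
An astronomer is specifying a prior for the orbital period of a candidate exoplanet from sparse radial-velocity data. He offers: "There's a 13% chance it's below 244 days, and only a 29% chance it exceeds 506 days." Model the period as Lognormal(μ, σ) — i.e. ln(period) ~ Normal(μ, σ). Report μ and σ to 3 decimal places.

If T ~ Lognormal(μ,σ) then ln T ~ Normal(μ,σ), so the p-quantile of ln T is μ + z_p·σ.
ln(244) = 5.497 and ln(506) = 6.227; z_{0.13} = -1.126, z_{0.71} = 0.5534.
σ = (6.227 − 5.497)/(0.5534 − (-1.126)) = 0.434.
μ = 5.497 − (-1.126)·0.434 = 5.986.

μ ≈ 5.986, σ ≈ 0.434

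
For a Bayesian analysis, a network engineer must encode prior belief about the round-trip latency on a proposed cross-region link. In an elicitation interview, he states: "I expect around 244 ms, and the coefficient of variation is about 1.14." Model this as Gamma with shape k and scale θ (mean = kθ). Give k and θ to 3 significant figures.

k ≈ 0.769, θ ≈ 317

For Gamma(k, scale θ): mean = kθ, variance = kθ², so CV = 1/√k.
CV = 1.14, hence k = 1/CV² = 0.769.
Then θ = mean/k = 244/0.769 = 317.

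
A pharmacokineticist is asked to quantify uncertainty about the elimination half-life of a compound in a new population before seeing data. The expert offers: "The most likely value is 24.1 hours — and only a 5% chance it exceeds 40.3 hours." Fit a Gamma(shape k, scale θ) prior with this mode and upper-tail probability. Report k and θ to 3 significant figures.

k ≈ 11.6, θ ≈ 2.28

Gamma(k,θ) with k>1 has mode (k−1)θ, so θ = 24.1/(k−1).
Need P(X < 40.3) = 0.95 with θ tied to k this way. Start at k = 2, θ = 24.1: P(X<40.3) ≈ 0.498.
Too low — raise k to concentrate. Iterating converges to k ≈ 11.6.
Then θ = 24.1/(11.6−1) ≈ 2.28.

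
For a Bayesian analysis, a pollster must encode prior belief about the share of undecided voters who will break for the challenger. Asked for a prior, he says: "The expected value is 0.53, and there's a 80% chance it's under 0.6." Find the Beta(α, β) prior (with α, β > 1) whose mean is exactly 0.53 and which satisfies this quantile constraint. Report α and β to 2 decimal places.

α ≈ 19.24, β ≈ 17.06

With mean 0.53 fixed, write α = 0.53s, β = 0.47s where s = α+β.
Need P(θ < 0.6) = 0.8 under Beta(0.53s, 0.47s). Normal approximation: (q−m)/√(m(1−m)/s) ≈ z_{0.8} = 0.842, so s ≈ 0.53·0.47·(0.842)²/(0.6−0.53)² = 36.0.
At s = 36.0: P(θ<0.6) ≈ 0.799. Adjusting to match 0.8 gives s ≈ 36.30.
So α = 0.53·36.30 ≈ 19.24, β = 0.47·36.30 ≈ 17.06.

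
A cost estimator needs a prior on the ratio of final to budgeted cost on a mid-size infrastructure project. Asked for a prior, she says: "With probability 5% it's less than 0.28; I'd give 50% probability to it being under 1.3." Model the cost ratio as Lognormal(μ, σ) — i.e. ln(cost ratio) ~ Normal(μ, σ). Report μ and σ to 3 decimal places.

μ ≈ 0.262, σ ≈ 0.933

If T ~ Lognormal(μ,σ) then ln T ~ Normal(μ,σ), so the p-quantile of ln T is μ + z_p·σ.
ln(0.28) = -1.273 and ln(1.3) = 0.2624; z_{0.05} = -1.645, z_{0.5} = 0.
σ = (0.2624 − -1.273)/(0 − (-1.645)) = 0.933.
μ = -1.273 − (-1.645)·0.933 = 0.262.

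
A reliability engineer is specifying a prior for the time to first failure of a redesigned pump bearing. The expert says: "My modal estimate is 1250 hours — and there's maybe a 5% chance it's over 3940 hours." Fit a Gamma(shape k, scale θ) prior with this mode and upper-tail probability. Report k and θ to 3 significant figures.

Gamma(k,θ) with k>1 has mode (k−1)θ, so θ = 1250/(k−1).
Need P(X < 3940) = 0.95 with θ tied to k this way. Start at k = 2, θ = 1250: P(X<3940) ≈ 0.822.
Too low — raise k to concentrate. Iterating converges to k ≈ 3.
Then θ = 1250/(3−1) ≈ 627.

k ≈ 3, θ ≈ 627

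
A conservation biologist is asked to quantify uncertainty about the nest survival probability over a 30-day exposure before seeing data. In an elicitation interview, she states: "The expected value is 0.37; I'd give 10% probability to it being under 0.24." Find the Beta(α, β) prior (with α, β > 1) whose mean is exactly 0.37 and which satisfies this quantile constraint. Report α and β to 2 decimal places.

α ≈ 7.87, β ≈ 13.41

With mean 0.37 fixed, write α = 0.37s, β = 0.63s where s = α+β.
Need P(θ < 0.24) = 0.1 under Beta(0.37s, 0.63s). Normal approximation: (q−m)/√(m(1−m)/s) ≈ z_{0.1} = -1.28, so s ≈ 0.37·0.63·(-1.28)²/(0.24−0.37)² = 22.7.
At s = 22.7: P(θ<0.24) ≈ 0.092. Adjusting to match 0.1 gives s ≈ 21.28.
So α = 0.37·21.28 ≈ 7.87, β = 0.63·21.28 ≈ 13.41.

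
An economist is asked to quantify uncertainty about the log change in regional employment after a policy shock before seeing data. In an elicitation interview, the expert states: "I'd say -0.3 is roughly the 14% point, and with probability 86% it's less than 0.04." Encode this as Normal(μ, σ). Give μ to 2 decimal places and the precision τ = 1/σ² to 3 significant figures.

The p-quantile of Normal(μ,σ) is μ + z_p·σ, with z_{0.14} = -1.08 and z_{0.86} = 1.08.
Eliminate σ: μ = (z₂·x₁ − z₁·x₂)/(z₂ − z₁) = (1.08·-0.3 − (-1.08)·0.04)/2.161 = -0.13.
Then σ = (x₂ − x₁)/(z₂ − z₁) = (0.04 − -0.3)/2.161 = 0.16.
Precision τ = 1/σ² = 1/0.1574² = 40.4.

μ = -0.13, τ = 40.4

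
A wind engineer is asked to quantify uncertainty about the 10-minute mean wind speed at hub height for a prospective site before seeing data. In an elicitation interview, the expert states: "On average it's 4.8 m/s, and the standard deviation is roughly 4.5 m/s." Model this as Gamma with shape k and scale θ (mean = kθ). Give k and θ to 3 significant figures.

For Gamma(k, scale θ): mean = kθ, variance = kθ², so CV = 1/√k.
CV = SD/mean = 4.5/4.8 = 0.9375, hence k = 1/CV² = 1.14.
Then θ = mean/k = 4.8/1.14 = 4.22.

k ≈ 1.14, θ ≈ 4.22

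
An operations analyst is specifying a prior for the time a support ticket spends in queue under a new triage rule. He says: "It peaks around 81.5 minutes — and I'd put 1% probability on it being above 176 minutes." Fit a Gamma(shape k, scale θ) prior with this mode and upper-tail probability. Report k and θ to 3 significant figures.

k ≈ 9.16, θ ≈ 9.98

Gamma(k,θ) with k>1 has mode (k−1)θ, so θ = 81.5/(k−1).
Need P(X < 176) = 0.99 with θ tied to k this way. Start at k = 2, θ = 81.5: P(X<176) ≈ 0.635.
Too low — raise k to concentrate. Iterating converges to k ≈ 9.16.
Then θ = 81.5/(9.16−1) ≈ 9.98.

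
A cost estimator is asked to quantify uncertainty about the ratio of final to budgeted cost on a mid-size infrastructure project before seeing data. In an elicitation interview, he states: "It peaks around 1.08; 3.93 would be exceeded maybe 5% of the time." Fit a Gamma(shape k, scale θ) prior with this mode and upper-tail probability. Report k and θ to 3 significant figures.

k ≈ 2.54, θ ≈ 0.703

Gamma(k,θ) with k>1 has mode (k−1)θ, so θ = 1.08/(k−1).
Need P(X < 3.93) = 0.95 with θ tied to k this way. Start at k = 2, θ = 1.08: P(X<3.93) ≈ 0.878.
Too low — raise k to concentrate. Iterating converges to k ≈ 2.54.
Then θ = 1.08/(2.54−1) ≈ 0.703.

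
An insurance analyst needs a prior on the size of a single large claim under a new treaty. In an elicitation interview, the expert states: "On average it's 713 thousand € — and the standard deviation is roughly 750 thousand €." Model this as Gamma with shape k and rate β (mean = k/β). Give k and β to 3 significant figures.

For Gamma(k, rate β): mean = k/β, variance = k/β², so CV = 1/√k.
CV = SD/mean = 750/713 = 1.052, hence k = 1/CV² = 0.904.
Then β = k/mean = 0.904/713 = 0.00127.

k ≈ 0.904, β ≈ 0.00127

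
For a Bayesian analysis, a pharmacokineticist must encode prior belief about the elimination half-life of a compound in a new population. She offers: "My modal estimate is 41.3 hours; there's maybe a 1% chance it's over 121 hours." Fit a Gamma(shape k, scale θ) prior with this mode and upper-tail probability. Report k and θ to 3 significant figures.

k ≈ 4.92, θ ≈ 10.5

Gamma(k,θ) with k>1 has mode (k−1)θ, so θ = 41.3/(k−1).
Need P(X < 121) = 0.99 with θ tied to k this way. Start at k = 2, θ = 41.3: P(X<121) ≈ 0.790.
Too low — raise k to concentrate. Iterating converges to k ≈ 4.92.
Then θ = 41.3/(4.92−1) ≈ 10.5.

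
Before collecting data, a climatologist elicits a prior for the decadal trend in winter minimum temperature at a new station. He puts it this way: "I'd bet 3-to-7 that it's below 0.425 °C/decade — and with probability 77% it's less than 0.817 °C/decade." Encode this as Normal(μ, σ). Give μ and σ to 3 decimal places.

μ = 0.588, σ = 0.310

The p-quantile of Normal(μ,σ) is μ + z_p·σ, with z_{0.3} = -0.5244 and z_{0.77} = 0.7388.
Eliminate σ: μ = (z₂·x₁ − z₁·x₂)/(z₂ − z₁) = (0.7388·0.425 − (-0.5244)·0.817)/1.263 = 0.588.
Then σ = (x₂ − x₁)/(z₂ − z₁) = (0.817 − 0.425)/1.263 = 0.310.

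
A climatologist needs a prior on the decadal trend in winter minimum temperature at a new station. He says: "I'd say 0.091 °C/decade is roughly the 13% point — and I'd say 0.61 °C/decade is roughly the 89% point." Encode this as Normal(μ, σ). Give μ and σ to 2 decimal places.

μ = 0.34, σ = 0.22

The p-quantile of Normal(μ,σ) is μ + z_p·σ, with z_{0.13} = -1.126 and z_{0.89} = 1.227.
Eliminate σ: μ = (z₂·x₁ − z₁·x₂)/(z₂ − z₁) = (1.227·0.091 − (-1.126)·0.61)/2.353 = 0.34.
Then σ = (x₂ − x₁)/(z₂ − z₁) = (0.61 − 0.091)/2.353 = 0.22.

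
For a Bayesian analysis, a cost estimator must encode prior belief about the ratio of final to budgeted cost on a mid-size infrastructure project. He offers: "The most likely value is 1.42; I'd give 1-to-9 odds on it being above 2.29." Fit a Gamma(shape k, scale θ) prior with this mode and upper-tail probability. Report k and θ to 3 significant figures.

Gamma(k,θ) with k>1 has mode (k−1)θ, so θ = 1.42/(k−1).
Need P(X < 2.29) = 0.9 with θ tied to k this way. Start at k = 2, θ = 1.42: P(X<2.29) ≈ 0.479.
Too low — raise k to concentrate. Iterating converges to k ≈ 9.24.
Then θ = 1.42/(9.24−1) ≈ 0.172.

k ≈ 9.24, θ ≈ 0.172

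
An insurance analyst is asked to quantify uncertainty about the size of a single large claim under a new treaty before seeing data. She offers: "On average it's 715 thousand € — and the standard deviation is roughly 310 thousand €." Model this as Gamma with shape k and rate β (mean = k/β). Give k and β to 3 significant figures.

k ≈ 5.32, β ≈ 0.00744

For Gamma(k, rate β): mean = k/β, variance = k/β², so CV = 1/√k.
CV = SD/mean = 310/715 = 0.4336, hence k = 1/CV² = 5.32.
Then β = k/mean = 5.32/715 = 0.00744.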